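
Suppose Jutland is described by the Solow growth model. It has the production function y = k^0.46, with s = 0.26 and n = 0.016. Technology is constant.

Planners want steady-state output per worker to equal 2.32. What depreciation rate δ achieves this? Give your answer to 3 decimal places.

In steady state, investment equals break-even investment: s·k^α = (n + δ)·k.
Since y* = [s/(n + δ)]^(α/(1−α)), we have s/(n + δ) = (y*)^((1−α)/α) = 2.32^1.1739 = 2.6856.
Therefore n + δ = s / 2.6856 = 0.26 / 2.6856 = 0.0968, so δ = 0.0968 − 0.016 = 0.0808.

δ ≈ 0.081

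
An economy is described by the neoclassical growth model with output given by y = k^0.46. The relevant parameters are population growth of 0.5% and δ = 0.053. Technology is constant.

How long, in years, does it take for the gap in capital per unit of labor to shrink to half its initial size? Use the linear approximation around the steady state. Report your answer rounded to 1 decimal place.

Near the steady state the convergence rate is λ = (1 − α)(n + δ).
λ = (1 − 0.46) × 0.058 = 0.54 × 0.058 = 0.03132
Half-life = ln 2 / λ = 0.6931 / 0.03132 ≈ 22.13 years

about 22.1 years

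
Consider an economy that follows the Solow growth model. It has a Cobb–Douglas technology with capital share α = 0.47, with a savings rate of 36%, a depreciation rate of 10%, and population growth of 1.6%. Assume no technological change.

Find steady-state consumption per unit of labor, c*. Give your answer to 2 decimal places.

c* = 1.75

Steady state requires s·f(k) = (n + δ)·k, i.e. s·k^α = (n + δ)·k.
Rearranging, k^(1−α) = s / (n + δ).
k^0.53 = 0.36 / (0.016 + 0.100) = 0.36 / 0.116 = 3.1034
k* = 3.1034^(1/0.53) ≈ 8.4722
y* = (k*)^α = 8.4722^0.47 ≈ 2.7300
c* = (1 − s)·y* = (1 − 0.36) × 2.7300 ≈ 1.7472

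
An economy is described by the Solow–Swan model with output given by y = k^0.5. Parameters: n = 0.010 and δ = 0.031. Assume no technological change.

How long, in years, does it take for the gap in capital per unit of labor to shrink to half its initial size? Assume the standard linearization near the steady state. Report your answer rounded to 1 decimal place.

Near the steady state the convergence rate is λ = (1 − α)(n + δ).
λ = (1 − 0.5) × 0.041 = 0.5 × 0.041 = 0.0205
Half-life = ln 2 / λ = 0.6931 / 0.0205 ≈ 33.81 years

half-life ≈ 33.8 years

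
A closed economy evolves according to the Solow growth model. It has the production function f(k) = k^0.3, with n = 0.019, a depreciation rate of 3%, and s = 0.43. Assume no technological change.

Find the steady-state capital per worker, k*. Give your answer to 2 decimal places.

At the steady state, Δk = 0, so s·k^α = (n + δ)·k.
Dividing both sides by k: k^(1−α) = s / (n + δ).
k^0.7 = 0.43 / (0.019 + 0.030) = 0.43 / 0.049 = 8.7755
k* = 8.7755^(1/0.7) ≈ 22.2603

k* ≈ 22.26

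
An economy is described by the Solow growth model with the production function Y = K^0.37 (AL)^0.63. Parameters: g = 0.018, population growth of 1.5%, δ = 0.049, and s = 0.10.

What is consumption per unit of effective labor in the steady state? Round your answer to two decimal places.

Steady state requires s·f(k) = (n + g + δ)·k, i.e. s·k^α = (n + g + δ)·k.
Dividing both sides by k: k^(1−α) = s / (n + g + δ).
k^0.63 = 0.10 / (0.015 + 0.018 + 0.049) = 0.10 / 0.082 = 1.2195
k* = 1.2195^(1/0.63) ≈ 1.3702
y* = (k*)^α = 1.3702^0.37 ≈ 1.1236
c* = (1 − s)·y* = (1 − 0.10) × 1.1236 ≈ 1.0112

c* ≈ 1.01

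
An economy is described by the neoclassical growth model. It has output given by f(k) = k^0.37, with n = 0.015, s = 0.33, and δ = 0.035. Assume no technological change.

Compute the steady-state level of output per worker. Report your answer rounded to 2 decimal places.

Steady state requires s·f(k) = (n + δ)·k, i.e. s·k^α = (n + δ)·k.
Rearranging, k^(1−α) = s / (n + δ).
k^0.63 = 0.33 / (0.015 + 0.035) = 0.33 / 0.050 = 6.6000
k* = 6.6000^(1/0.63) ≈ 19.9923
y* = (k*)^α = 19.9923^0.37 ≈ 3.0291

y* = 3.03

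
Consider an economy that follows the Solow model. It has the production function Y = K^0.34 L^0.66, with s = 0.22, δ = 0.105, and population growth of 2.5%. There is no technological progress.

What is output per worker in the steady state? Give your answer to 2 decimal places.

y* = 1.31

Steady state requires s·f(k) = (n + δ)·k, i.e. s·k^α = (n + δ)·k.
Dividing both sides by k: k^(1−α) = s / (n + δ).
k^0.66 = 0.22 / (0.025 + 0.105) = 0.22 / 0.130 = 1.6923
k* = 1.6923^(1/0.66) ≈ 2.2191
y* = (k*)^α = 2.2191^0.34 ≈ 1.3113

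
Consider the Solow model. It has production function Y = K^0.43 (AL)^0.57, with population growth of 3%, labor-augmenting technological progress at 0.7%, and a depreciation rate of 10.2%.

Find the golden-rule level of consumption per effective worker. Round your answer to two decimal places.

c_gold ≈ 1.34

At the golden rule, f'(k) = n + g + δ, so α·k^(α−1) = n + g + δ and k_gold = (α/(n + g + δ))^(1/(1−α)).
k_gold = (0.43/0.139)^(1/0.57) = 3.0935^1.7544 ≈ 7.2518
c_gold = f(k_gold) − (n + g + δ)·k_gold = 2.3442 − 0.139×7.2518 ≈ 1.3362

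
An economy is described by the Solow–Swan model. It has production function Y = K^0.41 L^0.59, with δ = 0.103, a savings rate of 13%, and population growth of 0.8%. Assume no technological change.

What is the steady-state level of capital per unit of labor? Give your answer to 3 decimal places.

At the steady state, Δk = 0, so s·k^α = (n + δ)·k.
Rearranging, k^(1−α) = s / (n + δ).
k^0.59 = 0.13 / (0.008 + 0.103) = 0.13 / 0.111 = 1.1712
k* = 1.1712^(1/0.59) ≈ 1.3071

k* = 1.307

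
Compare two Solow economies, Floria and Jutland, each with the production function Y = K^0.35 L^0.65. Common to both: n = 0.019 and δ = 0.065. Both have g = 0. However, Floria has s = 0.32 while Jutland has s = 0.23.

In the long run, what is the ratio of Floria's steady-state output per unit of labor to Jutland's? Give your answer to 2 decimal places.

Steady-state y* = [s/(n + δ)]^(α/(1−α)), so the ratio is [ (s_F/(n + δ)_F) / (s_J/(n + δ)_J) ]^0.5385.
s_F/(n + δ)_F = 0.32/0.084 = 3.8095; s_J/(n + δ)_J = 0.23/0.084 = 2.7381.
Ratio = (3.8095/2.7381)^0.5385 = 1.3913^0.5385 ≈ 1.1946

y*_F / y*_J ≈ 1.19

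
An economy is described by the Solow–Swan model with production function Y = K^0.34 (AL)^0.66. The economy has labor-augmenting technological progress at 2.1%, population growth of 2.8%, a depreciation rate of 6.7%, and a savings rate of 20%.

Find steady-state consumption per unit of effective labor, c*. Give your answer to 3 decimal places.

At the steady state, Δk = 0, so s·k^α = (n + g + δ)·k.
Rearranging, k^(1−α) = s / (n + g + δ).
k^0.66 = 0.20 / (0.028 + 0.021 + 0.067) = 0.20 / 0.116 = 1.7241
k* = 1.7241^(1/0.66) ≈ 2.2826
y* = (k*)^α = 2.2826^0.34 ≈ 1.3239
c* = (1 − s)·y* = (1 − 0.20) × 1.3239 ≈ 1.0591

c* ≈ 1.059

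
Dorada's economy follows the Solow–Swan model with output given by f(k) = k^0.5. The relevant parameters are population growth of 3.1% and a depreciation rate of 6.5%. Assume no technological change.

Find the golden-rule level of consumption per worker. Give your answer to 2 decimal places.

At the golden rule, f'(k) = n + δ, so α·k^(α−1) = n + δ and k_gold = (α/(n + δ))^(1/(1−α)).
k_gold = (0.5/0.096)^(1/0.5) = 5.2083^2 ≈ 27.1264
c_gold = f(k_gold) − (n + δ)·k_gold = 5.2083 − 0.096×27.1264 ≈ 2.6042

c_gold ≈ 2.60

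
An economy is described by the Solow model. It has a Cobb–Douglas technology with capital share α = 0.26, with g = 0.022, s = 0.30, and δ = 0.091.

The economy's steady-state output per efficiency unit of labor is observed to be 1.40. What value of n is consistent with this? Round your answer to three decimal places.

In steady state, investment equals break-even investment: s·k^α = (n + g + δ)·k.
Since y* = [s/(n + g + δ)]^(α/(1−α)), we have s/(n + g + δ) = (y*)^((1−α)/α) = 1.40^2.8462 = 2.6056.
Therefore n + g + δ = s / 2.6056 = 0.30 / 2.6056 = 0.1151, so n = 0.1151 − 0.113 = 0.0021.

n ≈ 0.002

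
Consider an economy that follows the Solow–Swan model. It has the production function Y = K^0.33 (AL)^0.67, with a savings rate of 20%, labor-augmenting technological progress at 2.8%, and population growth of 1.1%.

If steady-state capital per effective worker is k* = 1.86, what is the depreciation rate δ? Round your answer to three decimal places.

At the steady state, Δk = 0, so s·k^α = (n + g + δ)·k.
So s / (n + g + δ) = (k*)^(1−α) = 1.86^0.67 = 1.5156.
Therefore n + g + δ = s / 1.5156 = 0.20 / 1.5156 = 0.1320, so δ = 0.1320 − 0.039 = 0.0930.

δ ≈ 0.093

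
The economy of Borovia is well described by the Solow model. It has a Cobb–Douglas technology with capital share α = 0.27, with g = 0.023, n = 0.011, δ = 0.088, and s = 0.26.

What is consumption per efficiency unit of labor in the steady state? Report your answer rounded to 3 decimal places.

c* = 0.979

At the steady state, Δk = 0, so s·k^α = (n + g + δ)·k.
Rearranging, k^(1−α) = s / (n + g + δ).
k^0.73 = 0.26 / (0.011 + 0.023 + 0.088) = 0.26 / 0.122 = 2.1311
k* = 2.1311^(1/0.73) ≈ 2.8193
y* = (k*)^α = 2.8193^0.27 ≈ 1.3229
c* = (1 − s)·y* = (1 − 0.26) × 1.3229 ≈ 0.9789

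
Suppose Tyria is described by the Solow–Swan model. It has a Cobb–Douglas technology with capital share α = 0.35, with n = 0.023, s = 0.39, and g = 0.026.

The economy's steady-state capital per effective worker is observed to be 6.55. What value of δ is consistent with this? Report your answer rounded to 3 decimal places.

Steady state requires s·f(k) = (n + g + δ)·k, i.e. s·k^α = (n + g + δ)·k.
So s / (n + g + δ) = (k*)^(1−α) = 6.55^0.65 = 3.3928.
Therefore n + g + δ = s / 3.3928 = 0.39 / 3.3928 = 0.1149, so δ = 0.1149 − 0.049 = 0.0659.

δ ≈ 0.066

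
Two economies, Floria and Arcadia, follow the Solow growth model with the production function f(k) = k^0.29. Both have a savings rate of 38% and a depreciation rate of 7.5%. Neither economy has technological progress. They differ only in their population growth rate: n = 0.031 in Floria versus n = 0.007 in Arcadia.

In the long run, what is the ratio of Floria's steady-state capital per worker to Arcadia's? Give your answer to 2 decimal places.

ratio ≈ 0.70

Steady-state k* = [s/(n + δ)]^(1/(1−α)), so the ratio is [ (s_F/(n + δ)_F) / (s_A/(n + δ)_A) ]^1.4085.
s_F/(n + δ)_F = 0.38/0.106 = 3.5849; s_A/(n + δ)_A = 0.38/0.082 = 4.6341.
Ratio = (3.5849/4.6341)^1.4085 = 0.7736^1.4085 ≈ 0.6966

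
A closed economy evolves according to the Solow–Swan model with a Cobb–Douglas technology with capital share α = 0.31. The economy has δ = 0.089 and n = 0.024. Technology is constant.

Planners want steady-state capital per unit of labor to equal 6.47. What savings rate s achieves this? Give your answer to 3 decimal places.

At the steady state, Δk = 0, so s·k^α = (n + δ)·k.
So s / (n + δ) = (k*)^(1−α) = 6.47^0.69 = 3.6268.
Therefore s = 3.6268 × (n + δ) = 3.6268 × 0.113 = 0.4098.

s ≈ 0.410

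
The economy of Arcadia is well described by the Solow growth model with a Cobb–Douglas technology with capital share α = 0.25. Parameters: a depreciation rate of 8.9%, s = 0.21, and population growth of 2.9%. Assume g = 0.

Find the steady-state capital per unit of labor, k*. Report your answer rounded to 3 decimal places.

At the steady state, Δk = 0, so s·k^α = (n + δ)·k.
Rearranging, k^(1−α) = s / (n + δ).
k^0.75 = 0.21 / (0.029 + 0.089) = 0.21 / 0.118 = 1.7797
k* = 1.7797^(1/0.75) ≈ 2.1567

k* = 2.157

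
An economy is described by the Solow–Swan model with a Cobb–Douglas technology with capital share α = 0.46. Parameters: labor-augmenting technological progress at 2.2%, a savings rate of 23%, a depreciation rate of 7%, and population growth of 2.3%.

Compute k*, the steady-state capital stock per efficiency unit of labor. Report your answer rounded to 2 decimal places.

k* ≈ 3.61

In steady state, investment equals break-even investment: s·k^α = (n + g + δ)·k.
Rearranging, k^(1−α) = s / (n + g + δ).
k^0.54 = 0.23 / (0.023 + 0.022 + 0.070) = 0.23 / 0.115 = 2.0000
k* = 2.0000^(1/0.54) ≈ 3.6096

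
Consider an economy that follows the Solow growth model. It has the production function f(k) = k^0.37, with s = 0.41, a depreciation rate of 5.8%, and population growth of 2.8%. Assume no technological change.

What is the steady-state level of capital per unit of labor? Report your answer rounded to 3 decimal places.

Steady state requires s·f(k) = (n + δ)·k, i.e. s·k^α = (n + δ)·k.
Dividing both sides by k: k^(1−α) = s / (n + δ).
k^0.63 = 0.41 / (0.028 + 0.058) = 0.41 / 0.086 = 4.7674
k* = 4.7674^(1/0.63) ≈ 11.9299

k* ≈ 11.930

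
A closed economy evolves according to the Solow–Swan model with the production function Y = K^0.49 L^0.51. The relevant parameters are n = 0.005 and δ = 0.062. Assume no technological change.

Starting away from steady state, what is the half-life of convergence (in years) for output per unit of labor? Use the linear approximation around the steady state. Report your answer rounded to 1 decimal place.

t_½ ≈ 20.3 years

Near the steady state the convergence rate is λ = (1 − α)(n + δ).
λ = (1 − 0.49) × 0.067 = 0.51 × 0.067 = 0.03417
Half-life = ln 2 / λ = 0.6931 / 0.03417 ≈ 20.28 years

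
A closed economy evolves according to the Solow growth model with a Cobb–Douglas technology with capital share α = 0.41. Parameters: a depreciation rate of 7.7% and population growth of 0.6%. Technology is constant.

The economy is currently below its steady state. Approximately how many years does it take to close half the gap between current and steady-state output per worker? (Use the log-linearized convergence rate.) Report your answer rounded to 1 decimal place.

Near the steady state the convergence rate is λ = (1 − α)(n + δ).
λ = (1 − 0.41) × 0.083 = 0.59 × 0.083 = 0.04897
Half-life = ln 2 / λ = 0.6931 / 0.04897 ≈ 14.15 years

about 14.2 years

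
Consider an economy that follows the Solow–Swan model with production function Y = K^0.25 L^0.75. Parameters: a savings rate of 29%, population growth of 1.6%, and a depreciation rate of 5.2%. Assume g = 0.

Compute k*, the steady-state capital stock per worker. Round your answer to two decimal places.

Steady state requires s·f(k) = (n + δ)·k, i.e. s·k^α = (n + δ)·k.
Rearranging, k^(1−α) = s / (n + δ).
k^0.75 = 0.29 / (0.016 + 0.052) = 0.29 / 0.068 = 4.2647
k* = 4.2647^(1/0.75) ≈ 6.9159

k* ≈ 6.92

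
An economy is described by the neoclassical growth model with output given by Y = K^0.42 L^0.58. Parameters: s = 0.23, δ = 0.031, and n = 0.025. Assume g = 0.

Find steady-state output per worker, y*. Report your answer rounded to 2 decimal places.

At the steady state, Δk = 0, so s·k^α = (n + δ)·k.
Dividing both sides by k: k^(1−α) = s / (n + δ).
k^0.58 = 0.23 / (0.025 + 0.031) = 0.23 / 0.056 = 4.1071
k* = 4.1071^(1/0.58) ≈ 11.4240
y* = (k*)^α = 11.4240^0.42 ≈ 2.7815

y* = 2.78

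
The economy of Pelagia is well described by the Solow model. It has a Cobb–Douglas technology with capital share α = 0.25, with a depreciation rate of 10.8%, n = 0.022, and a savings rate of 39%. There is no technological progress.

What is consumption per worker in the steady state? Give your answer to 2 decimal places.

At the steady state, Δk = 0, so s·k^α = (n + δ)·k.
Dividing both sides by k: k^(1−α) = s / (n + δ).
k^0.75 = 0.39 / (0.022 + 0.108) = 0.39 / 0.130 = 3.0000
k* = 3.0000^(1/0.75) ≈ 4.3267
y* = (k*)^α = 4.3267^0.25 ≈ 1.4422
c* = (1 − s)·y* = (1 − 0.39) × 1.4422 ≈ 0.8797

c* ≈ 0.88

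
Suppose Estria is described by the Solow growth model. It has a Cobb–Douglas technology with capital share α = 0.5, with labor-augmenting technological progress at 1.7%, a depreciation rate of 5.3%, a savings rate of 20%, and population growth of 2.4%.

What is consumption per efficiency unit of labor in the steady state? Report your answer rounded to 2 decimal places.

c* = 1.70

At the steady state, Δk = 0, so s·k^α = (n + g + δ)·k.
Rearranging, k^(1−α) = s / (n + g + δ).
k^0.5 = 0.20 / (0.024 + 0.017 + 0.053) = 0.20 / 0.094 = 2.1277
k* = 2.1277^(1/0.5) ≈ 4.5271
y* = (k*)^α = 4.5271^0.5 ≈ 2.1277
c* = (1 − s)·y* = (1 − 0.20) × 2.1277 ≈ 1.7022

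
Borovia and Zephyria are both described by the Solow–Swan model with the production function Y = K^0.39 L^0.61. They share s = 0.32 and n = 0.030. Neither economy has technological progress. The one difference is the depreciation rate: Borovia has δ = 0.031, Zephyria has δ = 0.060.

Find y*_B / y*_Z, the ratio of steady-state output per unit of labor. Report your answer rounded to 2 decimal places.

Steady-state y* = [s/(n + δ)]^(α/(1−α)), so the ratio is [ (s_B/(n + δ)_B) / (s_Z/(n + δ)_Z) ]^0.6393.
s_B/(n + δ)_B = 0.32/0.061 = 5.2459; s_Z/(n + δ)_Z = 0.32/0.090 = 3.5556.
Ratio = (5.2459/3.5556)^0.6393 = 1.4754^0.6393 ≈ 1.2823

ratio ≈ 1.28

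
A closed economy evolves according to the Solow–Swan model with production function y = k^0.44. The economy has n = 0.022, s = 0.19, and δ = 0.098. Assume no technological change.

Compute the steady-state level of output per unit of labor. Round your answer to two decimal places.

Steady state requires s·f(k) = (n + δ)·k, i.e. s·k^α = (n + δ)·k.
Dividing both sides by k: k^(1−α) = s / (n + δ).
k^0.56 = 0.19 / (0.022 + 0.098) = 0.19 / 0.120 = 1.5833
k* = 1.5833^(1/0.56) ≈ 2.2718
y* = (k*)^α = 2.2718^0.44 ≈ 1.4348

y* = 1.43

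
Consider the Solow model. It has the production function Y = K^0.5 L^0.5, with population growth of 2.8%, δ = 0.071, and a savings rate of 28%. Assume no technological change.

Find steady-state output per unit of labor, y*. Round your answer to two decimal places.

In steady state, investment equals break-even investment: s·k^α = (n + δ)·k.
Rearranging, k^(1−α) = s / (n + δ).
k^0.5 = 0.28 / (0.028 + 0.071) = 0.28 / 0.099 = 2.8283
k* = 2.8283^(1/0.5) ≈ 7.9993
y* = (k*)^α = 7.9993^0.5 ≈ 2.8283

y* ≈ 2.83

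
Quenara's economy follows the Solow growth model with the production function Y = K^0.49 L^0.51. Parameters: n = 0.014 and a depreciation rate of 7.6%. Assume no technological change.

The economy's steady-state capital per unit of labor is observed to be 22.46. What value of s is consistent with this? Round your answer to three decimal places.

s ≈ 0.440

Steady state requires s·f(k) = (n + δ)·k, i.e. s·k^α = (n + δ)·k.
So s / (n + δ) = (k*)^(1−α) = 22.46^0.51 = 4.8890.
Therefore s = 4.8890 × (n + δ) = 4.8890 × 0.090 = 0.4400.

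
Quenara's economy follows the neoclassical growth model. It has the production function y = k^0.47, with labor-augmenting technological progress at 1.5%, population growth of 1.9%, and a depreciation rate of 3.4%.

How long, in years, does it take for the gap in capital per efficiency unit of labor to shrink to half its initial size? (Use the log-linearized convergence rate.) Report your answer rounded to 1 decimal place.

about 19.2 years

Near the steady state the convergence rate is λ = (1 − α)(n + g + δ).
λ = (1 − 0.47) × 0.068 = 0.53 × 0.068 = 0.03604
Half-life = ln 2 / λ = 0.6931 / 0.03604 ≈ 19.23 years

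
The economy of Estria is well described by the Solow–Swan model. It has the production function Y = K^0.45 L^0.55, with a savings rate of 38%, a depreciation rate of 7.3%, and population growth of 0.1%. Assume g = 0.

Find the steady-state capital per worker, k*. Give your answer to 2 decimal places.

Steady state requires s·f(k) = (n + δ)·k, i.e. s·k^α = (n + δ)·k.
Rearranging, k^(1−α) = s / (n + δ).
k^0.55 = 0.38 / (0.001 + 0.073) = 0.38 / 0.074 = 5.1351
k* = 5.1351^(1/0.55) ≈ 19.5843

k* ≈ 19.58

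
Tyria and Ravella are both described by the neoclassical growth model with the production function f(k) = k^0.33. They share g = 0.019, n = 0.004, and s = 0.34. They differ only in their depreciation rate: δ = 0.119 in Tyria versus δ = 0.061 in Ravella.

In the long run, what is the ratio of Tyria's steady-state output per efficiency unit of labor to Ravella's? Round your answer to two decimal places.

y*_T / y*_R ≈ 0.77

Steady-state y* = [s/(n + g + δ)]^(α/(1−α)), so the ratio is [ (s_T/(n + g + δ)_T) / (s_R/(n + g + δ)_R) ]^0.4925.
s_T/(n + g + δ)_T = 0.34/0.142 = 2.3944; s_R/(n + g + δ)_R = 0.34/0.084 = 4.0476.
Ratio = (2.3944/4.0476)^0.4925 = 0.5916^0.4925 ≈ 0.7722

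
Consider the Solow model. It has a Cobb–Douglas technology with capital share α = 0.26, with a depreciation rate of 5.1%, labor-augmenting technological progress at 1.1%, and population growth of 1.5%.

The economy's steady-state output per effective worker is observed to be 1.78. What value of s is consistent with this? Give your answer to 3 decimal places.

In steady state, investment equals break-even investment: s·k^α = (n + g + δ)·k.
Since y* = [s/(n + g + δ)]^(α/(1−α)), we have s/(n + g + δ) = (y*)^((1−α)/α) = 1.78^2.8462 = 5.1611.
Therefore s = 5.1611 × (n + g + δ) = 5.1611 × 0.077 = 0.3974.

s ≈ 0.397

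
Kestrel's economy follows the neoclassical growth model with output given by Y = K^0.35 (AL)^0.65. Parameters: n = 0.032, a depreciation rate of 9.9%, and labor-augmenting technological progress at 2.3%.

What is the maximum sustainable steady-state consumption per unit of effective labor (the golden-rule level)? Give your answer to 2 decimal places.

c_gold ≈ 1.01

At the golden rule, f'(k) = n + g + δ, so α·k^(α−1) = n + g + δ and k_gold = (α/(n + g + δ))^(1/(1−α)).
k_gold = (0.35/0.154)^(1/0.65) = 2.2727^1.5385 ≈ 3.5362
c_gold = f(k_gold) − (n + g + δ)·k_gold = 1.5559 − 0.154×3.5362 ≈ 1.0113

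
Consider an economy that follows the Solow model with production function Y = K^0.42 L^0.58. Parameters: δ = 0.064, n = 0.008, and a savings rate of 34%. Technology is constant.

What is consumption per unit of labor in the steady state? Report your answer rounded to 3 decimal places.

In steady state, investment equals break-even investment: s·k^α = (n + δ)·k.
Rearranging, k^(1−α) = s / (n + δ).
k^0.58 = 0.34 / (0.008 + 0.064) = 0.34 / 0.072 = 4.7222
k* = 4.7222^(1/0.58) ≈ 14.5317
y* = (k*)^α = 14.5317^0.42 ≈ 3.0773
c* = (1 − s)·y* = (1 − 0.34) × 3.0773 ≈ 2.0310

c* ≈ 2.031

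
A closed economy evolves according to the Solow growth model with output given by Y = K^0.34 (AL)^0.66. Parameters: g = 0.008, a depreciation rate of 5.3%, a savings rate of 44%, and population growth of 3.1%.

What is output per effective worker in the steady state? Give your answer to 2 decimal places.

At the steady state, Δk = 0, so s·k^α = (n + g + δ)·k.
Rearranging, k^(1−α) = s / (n + g + δ).
k^0.66 = 0.44 / (0.031 + 0.008 + 0.053) = 0.44 / 0.092 = 4.7826
k* = 4.7826^(1/0.66) ≈ 10.7101
y* = (k*)^α = 10.7101^0.34 ≈ 2.2394

y* = 2.24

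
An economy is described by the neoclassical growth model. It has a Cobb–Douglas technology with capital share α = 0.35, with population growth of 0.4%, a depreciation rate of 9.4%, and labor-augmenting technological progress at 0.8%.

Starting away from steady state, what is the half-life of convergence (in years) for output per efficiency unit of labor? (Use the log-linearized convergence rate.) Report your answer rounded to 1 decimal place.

Near the steady state the convergence rate is λ = (1 − α)(n + g + δ).
λ = (1 − 0.35) × 0.106 = 0.65 × 0.106 = 0.0689
Half-life = ln 2 / λ = 0.6931 / 0.0689 ≈ 10.06 years

about 10.1 years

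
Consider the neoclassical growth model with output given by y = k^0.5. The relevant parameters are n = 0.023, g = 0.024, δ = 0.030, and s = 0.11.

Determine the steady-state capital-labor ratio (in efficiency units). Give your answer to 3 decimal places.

k* = 2.041

At the steady state, Δk = 0, so s·k^α = (n + g + δ)·k.
Rearranging, k^(1−α) = s / (n + g + δ).
k^0.5 = 0.11 / (0.023 + 0.024 + 0.030) = 0.11 / 0.077 = 1.4286
k* = 1.4286^(1/0.5) ≈ 2.0409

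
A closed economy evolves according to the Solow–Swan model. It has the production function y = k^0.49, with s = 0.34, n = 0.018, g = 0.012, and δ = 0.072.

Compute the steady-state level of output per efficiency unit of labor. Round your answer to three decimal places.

Steady state requires s·f(k) = (n + g + δ)·k, i.e. s·k^α = (n + g + δ)·k.
Dividing both sides by k: k^(1−α) = s / (n + g + δ).
k^0.51 = 0.34 / (0.018 + 0.012 + 0.072) = 0.34 / 0.102 = 3.3333
k* = 3.3333^(1/0.51) ≈ 10.5985
y* = (k*)^α = 10.5985^0.49 ≈ 3.1796

y* ≈ 3.180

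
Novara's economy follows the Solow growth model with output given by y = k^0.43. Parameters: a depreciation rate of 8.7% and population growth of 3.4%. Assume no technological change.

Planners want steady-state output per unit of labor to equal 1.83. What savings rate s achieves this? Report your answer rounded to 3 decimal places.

In steady state, investment equals break-even investment: s·k^α = (n + δ)·k.
Since y* = [s/(n + δ)]^(α/(1−α)), we have s/(n + δ) = (y*)^((1−α)/α) = 1.83^1.3256 = 2.2279.
Therefore s = 2.2279 × (n + δ) = 2.2279 × 0.121 = 0.2696.

s ≈ 0.270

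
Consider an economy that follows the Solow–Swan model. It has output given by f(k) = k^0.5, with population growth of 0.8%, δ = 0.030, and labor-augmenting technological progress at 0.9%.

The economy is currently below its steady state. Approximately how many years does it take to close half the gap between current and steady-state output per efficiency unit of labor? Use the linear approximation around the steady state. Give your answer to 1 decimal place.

Near the steady state the convergence rate is λ = (1 − α)(n + g + δ).
λ = (1 − 0.5) × 0.047 = 0.5 × 0.047 = 0.0235
Half-life = ln 2 / λ = 0.6931 / 0.0235 ≈ 29.49 years

half-life ≈ 29.5 years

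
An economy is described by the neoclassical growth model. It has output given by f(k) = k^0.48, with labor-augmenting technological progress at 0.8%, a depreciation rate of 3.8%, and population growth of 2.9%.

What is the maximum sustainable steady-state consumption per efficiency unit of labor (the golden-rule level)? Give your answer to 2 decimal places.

At the golden rule, f'(k) = n + g + δ, so α·k^(α−1) = n + g + δ and k_gold = (α/(n + g + δ))^(1/(1−α)).
k_gold = (0.48/0.075)^(1/0.52) = 6.4000^1.9231 ≈ 35.5111
c_gold = f(k_gold) − (n + g + δ)·k_gold = 5.5485 − 0.075×35.5111 ≈ 2.8852

c_gold ≈ 2.89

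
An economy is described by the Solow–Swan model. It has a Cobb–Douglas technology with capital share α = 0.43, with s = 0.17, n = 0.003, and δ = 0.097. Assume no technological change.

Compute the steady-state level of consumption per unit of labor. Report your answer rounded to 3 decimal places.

c* ≈ 1.239

In steady state, investment equals break-even investment: s·k^α = (n + δ)·k.
Rearranging, k^(1−α) = s / (n + δ).
k^0.57 = 0.17 / (0.003 + 0.097) = 0.17 / 0.100 = 1.7000
k* = 1.7000^(1/0.57) ≈ 2.5369
y* = (k*)^α = 2.5369^0.43 ≈ 1.4923
c* = (1 − s)·y* = (1 − 0.17) × 1.4923 ≈ 1.2386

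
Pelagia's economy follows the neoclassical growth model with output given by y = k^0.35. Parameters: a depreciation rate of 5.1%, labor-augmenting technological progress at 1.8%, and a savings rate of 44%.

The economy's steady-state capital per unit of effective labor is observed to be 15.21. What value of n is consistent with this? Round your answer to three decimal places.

n ≈ 0.006

Steady state requires s·f(k) = (n + g + δ)·k, i.e. s·k^α = (n + g + δ)·k.
So s / (n + g + δ) = (k*)^(1−α) = 15.21^0.65 = 5.8666.
Therefore n + g + δ = s / 5.8666 = 0.44 / 5.8666 = 0.0750, so n = 0.0750 − 0.069 = 0.0060.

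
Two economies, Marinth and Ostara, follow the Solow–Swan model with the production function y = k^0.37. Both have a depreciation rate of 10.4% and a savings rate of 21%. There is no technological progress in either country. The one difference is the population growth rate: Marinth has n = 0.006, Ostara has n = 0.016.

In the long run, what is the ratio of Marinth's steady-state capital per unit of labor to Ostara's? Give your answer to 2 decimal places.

k*_M / k*_O ≈ 1.15

Steady-state k* = [s/(n + δ)]^(1/(1−α)), so the ratio is [ (s_M/(n + δ)_M) / (s_O/(n + δ)_O) ]^1.5873.
s_M/(n + δ)_M = 0.21/0.110 = 1.9091; s_O/(n + δ)_O = 0.21/0.120 = 1.7500.
Ratio = (1.9091/1.7500)^1.5873 = 1.0909^1.5873 ≈ 1.1481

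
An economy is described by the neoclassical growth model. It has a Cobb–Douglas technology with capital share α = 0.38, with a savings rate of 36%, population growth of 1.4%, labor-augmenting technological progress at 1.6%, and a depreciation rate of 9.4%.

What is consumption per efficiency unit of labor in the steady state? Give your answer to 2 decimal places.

c* = 1.23

At the steady state, Δk = 0, so s·k^α = (n + g + δ)·k.
Rearranging, k^(1−α) = s / (n + g + δ).
k^0.62 = 0.36 / (0.014 + 0.016 + 0.094) = 0.36 / 0.124 = 2.9032
k* = 2.9032^(1/0.62) ≈ 5.5792
y* = (k*)^α = 5.5792^0.38 ≈ 1.9218
c* = (1 − s)·y* = (1 − 0.36) × 1.9218 ≈ 1.2300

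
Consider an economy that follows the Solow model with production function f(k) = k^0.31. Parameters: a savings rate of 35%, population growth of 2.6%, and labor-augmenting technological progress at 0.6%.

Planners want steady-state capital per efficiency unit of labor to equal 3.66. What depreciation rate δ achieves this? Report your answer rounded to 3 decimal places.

δ ≈ 0.111

At the steady state, Δk = 0, so s·k^α = (n + g + δ)·k.
So s / (n + g + δ) = (k*)^(1−α) = 3.66^0.69 = 2.4479.
Therefore n + g + δ = s / 2.4479 = 0.35 / 2.4479 = 0.1430, so δ = 0.1430 − 0.032 = 0.1110.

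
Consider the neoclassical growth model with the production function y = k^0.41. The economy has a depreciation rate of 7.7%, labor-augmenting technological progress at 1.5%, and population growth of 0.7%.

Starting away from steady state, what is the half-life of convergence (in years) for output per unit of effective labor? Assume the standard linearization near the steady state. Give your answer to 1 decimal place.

Near the steady state the convergence rate is λ = (1 − α)(n + g + δ).
λ = (1 − 0.41) × 0.099 = 0.59 × 0.099 = 0.05841
Half-life = ln 2 / λ = 0.6931 / 0.05841 ≈ 11.87 years

half-life ≈ 11.9 years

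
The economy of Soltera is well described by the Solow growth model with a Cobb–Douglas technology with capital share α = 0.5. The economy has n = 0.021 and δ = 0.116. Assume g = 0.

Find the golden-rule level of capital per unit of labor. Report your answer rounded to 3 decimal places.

k_gold ≈ 13.320

The golden rule sets f'(k) = n + δ, i.e. α·k^(α−1) = n + δ.
So k^(1−α) = α / (n + δ) = 0.5 / 0.137 = 3.6496.
k_gold = 3.6496^(1/0.5) ≈ 13.3196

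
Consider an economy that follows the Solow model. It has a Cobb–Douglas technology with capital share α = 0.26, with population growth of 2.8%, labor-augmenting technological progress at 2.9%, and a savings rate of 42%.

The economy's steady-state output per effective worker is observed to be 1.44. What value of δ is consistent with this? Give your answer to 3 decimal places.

Steady state requires s·f(k) = (n + g + δ)·k, i.e. s·k^α = (n + g + δ)·k.
Since y* = [s/(n + g + δ)]^(α/(1−α)), we have s/(n + g + δ) = (y*)^((1−α)/α) = 1.44^2.8462 = 2.8231.
Therefore n + g + δ = s / 2.8231 = 0.42 / 2.8231 = 0.1488, so δ = 0.1488 − 0.057 = 0.0918.

δ ≈ 0.092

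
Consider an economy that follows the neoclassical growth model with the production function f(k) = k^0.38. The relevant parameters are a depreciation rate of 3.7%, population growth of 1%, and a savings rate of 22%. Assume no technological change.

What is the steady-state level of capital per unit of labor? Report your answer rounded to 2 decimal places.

k* = 12.06

Steady state requires s·f(k) = (n + δ)·k, i.e. s·k^α = (n + δ)·k.
Dividing both sides by k: k^(1−α) = s / (n + δ).
k^0.62 = 0.22 / (0.010 + 0.037) = 0.22 / 0.047 = 4.6809
k* = 4.6809^(1/0.62) ≈ 12.0553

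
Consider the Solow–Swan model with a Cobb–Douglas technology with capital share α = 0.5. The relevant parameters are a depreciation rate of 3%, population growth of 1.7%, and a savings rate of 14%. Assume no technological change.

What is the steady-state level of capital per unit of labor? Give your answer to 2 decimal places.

At the steady state, Δk = 0, so s·k^α = (n + δ)·k.
Dividing both sides by k: k^(1−α) = s / (n + δ).
k^0.5 = 0.14 / (0.017 + 0.030) = 0.14 / 0.047 = 2.9787
k* = 2.9787^(1/0.5) ≈ 8.8727

k* ≈ 8.87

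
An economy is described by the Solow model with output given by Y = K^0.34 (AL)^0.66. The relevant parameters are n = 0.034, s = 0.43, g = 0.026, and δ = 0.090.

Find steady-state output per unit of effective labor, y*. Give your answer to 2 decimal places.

y* = 1.72

In steady state, investment equals break-even investment: s·k^α = (n + g + δ)·k.
Dividing both sides by k: k^(1−α) = s / (n + g + δ).
k^0.66 = 0.43 / (0.034 + 0.026 + 0.090) = 0.43 / 0.150 = 2.8667
k* = 2.8667^(1/0.66) ≈ 4.9318
y* = (k*)^α = 4.9318^0.34 ≈ 1.7204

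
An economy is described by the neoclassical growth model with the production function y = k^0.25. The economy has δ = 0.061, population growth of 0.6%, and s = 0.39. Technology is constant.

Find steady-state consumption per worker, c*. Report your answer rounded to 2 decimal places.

At the steady state, Δk = 0, so s·k^α = (n + δ)·k.
Rearranging, k^(1−α) = s / (n + δ).
k^0.75 = 0.39 / (0.006 + 0.061) = 0.39 / 0.067 = 5.8209
k* = 5.8209^(1/0.75) ≈ 10.4710
y* = (k*)^α = 10.4710^0.25 ≈ 1.7989
c* = (1 − s)·y* = (1 − 0.39) × 1.7989 ≈ 1.0973

c* = 1.10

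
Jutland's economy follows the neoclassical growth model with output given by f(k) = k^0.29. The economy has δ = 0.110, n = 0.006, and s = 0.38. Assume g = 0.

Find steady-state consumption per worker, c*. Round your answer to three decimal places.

At the steady state, Δk = 0, so s·k^α = (n + δ)·k.
Rearranging, k^(1−α) = s / (n + δ).
k^0.71 = 0.38 / (0.006 + 0.110) = 0.38 / 0.116 = 3.2759
k* = 3.2759^(1/0.71) ≈ 5.3189
y* = (k*)^α = 5.3189^0.29 ≈ 1.6236
c* = (1 − s)·y* = (1 − 0.38) × 1.6236 ≈ 1.0066

c* = 1.007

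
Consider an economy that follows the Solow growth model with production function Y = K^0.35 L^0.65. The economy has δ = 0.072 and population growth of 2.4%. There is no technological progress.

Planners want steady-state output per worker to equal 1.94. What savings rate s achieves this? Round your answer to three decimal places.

s ≈ 0.329

Steady state requires s·f(k) = (n + δ)·k, i.e. s·k^α = (n + δ)·k.
Since y* = [s/(n + δ)]^(α/(1−α)), we have s/(n + δ) = (y*)^((1−α)/α) = 1.94^1.8571 = 3.4235.
Therefore s = 3.4235 × (n + δ) = 3.4235 × 0.096 = 0.3287.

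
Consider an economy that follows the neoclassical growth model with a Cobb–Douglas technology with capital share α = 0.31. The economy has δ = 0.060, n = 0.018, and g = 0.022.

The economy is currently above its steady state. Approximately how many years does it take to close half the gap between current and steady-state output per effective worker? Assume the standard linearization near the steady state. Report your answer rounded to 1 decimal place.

t_½ ≈ 10.0 years

Near the steady state the convergence rate is λ = (1 − α)(n + g + δ).
λ = (1 − 0.31) × 0.100 = 0.69 × 0.100 = 0.0690
Half-life = ln 2 / λ = 0.6931 / 0.0690 ≈ 10.04 years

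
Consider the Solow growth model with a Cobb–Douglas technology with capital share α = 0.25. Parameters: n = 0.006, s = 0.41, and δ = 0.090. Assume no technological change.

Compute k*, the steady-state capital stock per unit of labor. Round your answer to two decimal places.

k* = 6.93

In steady state, investment equals break-even investment: s·k^α = (n + δ)·k.
Dividing both sides by k: k^(1−α) = s / (n + δ).
k^0.75 = 0.41 / (0.006 + 0.090) = 0.41 / 0.096 = 4.2708
k* = 4.2708^(1/0.75) ≈ 6.9291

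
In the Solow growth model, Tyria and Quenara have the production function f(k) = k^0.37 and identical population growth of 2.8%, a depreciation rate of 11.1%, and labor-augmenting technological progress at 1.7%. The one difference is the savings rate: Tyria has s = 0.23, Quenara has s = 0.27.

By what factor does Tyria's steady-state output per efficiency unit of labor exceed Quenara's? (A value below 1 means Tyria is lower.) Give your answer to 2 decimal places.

Steady-state y* = [s/(n + g + δ)]^(α/(1−α)), so the ratio is [ (s_T/(n + g + δ)_T) / (s_Q/(n + g + δ)_Q) ]^0.5873.
s_T/(n + g + δ)_T = 0.23/0.156 = 1.4744; s_Q/(n + g + δ)_Q = 0.27/0.156 = 1.7308.
Ratio = (1.4744/1.7308)^0.5873 = 0.8519^0.5873 ≈ 0.9102

ratio ≈ 0.91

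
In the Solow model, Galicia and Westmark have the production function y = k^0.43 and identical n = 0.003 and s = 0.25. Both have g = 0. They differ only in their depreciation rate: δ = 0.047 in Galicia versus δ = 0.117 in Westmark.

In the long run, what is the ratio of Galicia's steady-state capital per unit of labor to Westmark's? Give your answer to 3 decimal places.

k*_G / k*_W ≈ 4.646

Steady-state k* = [s/(n + δ)]^(1/(1−α)), so the ratio is [ (s_G/(n + δ)_G) / (s_W/(n + δ)_W) ]^1.7544.
s_G/(n + δ)_G = 0.25/0.050 = 5.0000; s_W/(n + δ)_W = 0.25/0.120 = 2.0833.
Ratio = (5.0000/2.0833)^1.7544 = 2.4000^1.7544 ≈ 4.6456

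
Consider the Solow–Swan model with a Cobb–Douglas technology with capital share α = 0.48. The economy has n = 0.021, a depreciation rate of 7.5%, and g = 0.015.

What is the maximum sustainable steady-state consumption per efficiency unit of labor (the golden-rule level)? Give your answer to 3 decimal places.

At the golden rule, f'(k) = n + g + δ, so α·k^(α−1) = n + g + δ and k_gold = (α/(n + g + δ))^(1/(1−α)).
k_gold = (0.48/0.111)^(1/0.52) = 4.3243^1.9231 ≈ 16.7082
c_gold = f(k_gold) − (n + g + δ)·k_gold = 3.8637 − 0.111×16.7082 ≈ 2.0091

c_gold ≈ 2.009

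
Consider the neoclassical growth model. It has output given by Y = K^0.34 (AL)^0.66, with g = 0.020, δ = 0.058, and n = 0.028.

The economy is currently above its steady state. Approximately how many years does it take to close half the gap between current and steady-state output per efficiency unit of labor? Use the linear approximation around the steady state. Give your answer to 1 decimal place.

Near the steady state the convergence rate is λ = (1 − α)(n + g + δ).
λ = (1 − 0.34) × 0.106 = 0.66 × 0.106 = 0.06996
Half-life = ln 2 / λ = 0.6931 / 0.06996 ≈ 9.91 years

about 9.9 years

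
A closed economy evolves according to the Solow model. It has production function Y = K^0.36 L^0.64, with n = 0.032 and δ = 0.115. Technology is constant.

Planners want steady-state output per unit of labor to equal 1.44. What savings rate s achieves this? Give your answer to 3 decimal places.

At the steady state, Δk = 0, so s·k^α = (n + δ)·k.
Since y* = [s/(n + δ)]^(α/(1−α)), we have s/(n + δ) = (y*)^((1−α)/α) = 1.44^1.7778 = 1.9122.
Therefore s = 1.9122 × (n + δ) = 1.9122 × 0.147 = 0.2811.

s ≈ 0.281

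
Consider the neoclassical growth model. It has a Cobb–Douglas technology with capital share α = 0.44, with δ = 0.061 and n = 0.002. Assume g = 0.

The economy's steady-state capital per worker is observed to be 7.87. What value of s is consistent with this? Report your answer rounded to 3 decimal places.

At the steady state, Δk = 0, so s·k^α = (n + δ)·k.
So s / (n + δ) = (k*)^(1−α) = 7.87^0.56 = 3.1750.
Therefore s = 3.1750 × (n + δ) = 3.1750 × 0.063 = 0.2000.

s ≈ 0.200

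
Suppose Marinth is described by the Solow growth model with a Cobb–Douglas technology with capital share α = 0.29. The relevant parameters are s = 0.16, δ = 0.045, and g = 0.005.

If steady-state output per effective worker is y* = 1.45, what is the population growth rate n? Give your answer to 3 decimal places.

n ≈ 0.014

In steady state, investment equals break-even investment: s·k^α = (n + g + δ)·k.
Since y* = [s/(n + g + δ)]^(α/(1−α)), we have s/(n + g + δ) = (y*)^((1−α)/α) = 1.45^2.4483 = 2.4836.
Therefore n + g + δ = s / 2.4836 = 0.16 / 2.4836 = 0.0644, so n = 0.0644 − 0.050 = 0.0144.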